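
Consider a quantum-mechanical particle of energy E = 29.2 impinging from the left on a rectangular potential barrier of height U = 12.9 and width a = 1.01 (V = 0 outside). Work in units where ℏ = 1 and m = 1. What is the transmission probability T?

T = 0.979

Above the barrier the interior wavenumber is k₂ = √(2m(E − U))/ℏ = 5.710, giving phase k₂a = 5.767.
T = [1 + U² sin²(k₂a) / (4E(E − U))]⁻¹ = 1/1.021 = 0.979.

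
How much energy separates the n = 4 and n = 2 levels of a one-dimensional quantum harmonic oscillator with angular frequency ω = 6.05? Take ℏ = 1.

ΔE = 12.1

E_n = ℏω(n + ½), so ΔE = (4 − 2) ℏω = 2 × 6.05 = 12.10.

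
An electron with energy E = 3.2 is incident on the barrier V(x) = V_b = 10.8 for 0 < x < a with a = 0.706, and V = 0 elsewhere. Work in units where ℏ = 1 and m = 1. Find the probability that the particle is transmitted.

Since E < V_b the interior solution is evanescent with decay constant κ = √(2m(V_b − E))/ℏ = 3.899.
κa = 2.752, sinh(κa) = 7.809.
The exact tunnelling result is T⁻¹ = 1 + V_b² sinh²(κa) / [4E(V_b − E)] = 74.12, so T = 0.0135.

T = 0.0135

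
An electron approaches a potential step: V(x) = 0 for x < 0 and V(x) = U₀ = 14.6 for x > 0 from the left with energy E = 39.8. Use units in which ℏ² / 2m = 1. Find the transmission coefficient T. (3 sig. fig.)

T = 0.987

The wavenumbers are k₁ = √(2mE)/ℏ = 6.309 on the left and k₂ = √(2m(E − U₀))/ℏ = 5.020 on the right.
Matching ψ and ψ′ at x = 0 gives r = (k₁ − k₂)/(k₁ + k₂), so R = r² = 0.01294 and T = 1 − R = 0.9871.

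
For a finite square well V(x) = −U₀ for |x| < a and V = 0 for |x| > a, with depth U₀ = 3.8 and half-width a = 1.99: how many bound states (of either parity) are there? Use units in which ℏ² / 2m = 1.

N = 3

Define the well-strength parameter z₀ = (a/ℏ)√(2mU₀) = 1.99 × √(2·0.5·3.8) = 3.879.
The even/odd transcendental equations gain one root per π/2 in z₀, giving N = 1 + ⌊2z₀/π⌋ = 1 + ⌊2.470⌋ = 3.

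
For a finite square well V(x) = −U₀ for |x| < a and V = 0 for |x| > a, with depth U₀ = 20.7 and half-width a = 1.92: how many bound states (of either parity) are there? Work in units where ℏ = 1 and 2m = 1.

The dimensionless depth is z₀ = a√(2mU₀)/ℏ = 1.92 × √(20.70) = 8.735.
The even/odd transcendental equations gain one root per π/2 in z₀, giving N = 1 + ⌊2z₀/π⌋ = 1 + ⌊5.561⌋ = 6.

N = 6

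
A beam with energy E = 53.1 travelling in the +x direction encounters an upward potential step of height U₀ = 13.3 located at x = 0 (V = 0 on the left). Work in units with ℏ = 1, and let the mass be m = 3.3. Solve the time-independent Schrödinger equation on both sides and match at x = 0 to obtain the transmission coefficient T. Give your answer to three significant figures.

T = 0.995

The wavenumbers are k₁ = √(2mE)/ℏ = 18.72 on the left and k₂ = √(2m(E − U₀))/ℏ = 16.21 on the right.
Continuity of ψ and ψ′ at the step yields the reflection amplitude r = (k₁ − k₂)/(k₁ + k₂) = 0.07195; thus R = |r|² = 0.005177, T = 0.9948.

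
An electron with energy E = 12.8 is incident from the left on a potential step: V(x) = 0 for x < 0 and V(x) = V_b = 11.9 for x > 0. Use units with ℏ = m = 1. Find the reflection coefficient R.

On each side the TISE gives plane waves with k = √(2m(E − V))/ℏ: k₁ = √(2·1·12.8) = 5.060, k₂ = √(2·1·0.9) = 1.342.
Matching ψ and ψ′ at x = 0 gives r = (k₁ − k₂)/(k₁ + k₂), so R = r² = 0.3374 and T = 1 − R = 0.6626.

R = 0.337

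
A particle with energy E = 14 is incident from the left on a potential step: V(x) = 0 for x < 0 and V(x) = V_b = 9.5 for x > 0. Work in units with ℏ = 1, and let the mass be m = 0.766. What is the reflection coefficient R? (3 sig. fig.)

R = 0.0764

The wavenumbers are k₁ = √(2mE)/ℏ = 4.631 on the left and k₂ = √(2m(E − V_b))/ℏ = 2.626 on the right.
Matching ψ and ψ′ at x = 0 gives r = (k₁ − k₂)/(k₁ + k₂), so R = r² = 0.07638 and T = 1 − R = 0.9236.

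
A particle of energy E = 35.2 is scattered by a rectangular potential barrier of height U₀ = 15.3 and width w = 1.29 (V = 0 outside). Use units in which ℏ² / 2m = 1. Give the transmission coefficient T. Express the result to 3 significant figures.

E > U₀: inside the barrier k₂ = √(2m(E − U₀))/ℏ = 4.461, k₂w = 5.755.
Matching at both interfaces gives T⁻¹ = 1 + U₀² sin²(k₂w) / [4E(E − U₀)] = 1.021, hence T = 0.979.

T = 0.979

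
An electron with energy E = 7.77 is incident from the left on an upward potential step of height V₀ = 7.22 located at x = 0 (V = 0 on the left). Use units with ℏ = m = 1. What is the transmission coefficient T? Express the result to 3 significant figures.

T = 0.664

On each side the TISE gives plane waves with k = √(2m(E − V))/ℏ: k₁ = √(2·1·7.77) = 3.942, k₂ = √(2·1·0.55) = 1.049.
Continuity of ψ and ψ′ at the step yields the reflection amplitude r = (k₁ − k₂)/(k₁ + k₂) = 0.5797; thus R = |r|² = 0.3361, T = 0.6639.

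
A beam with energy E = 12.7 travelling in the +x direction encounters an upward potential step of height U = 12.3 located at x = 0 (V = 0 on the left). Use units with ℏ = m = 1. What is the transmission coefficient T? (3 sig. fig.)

On each side the TISE gives plane waves with k = √(2m(E − V))/ℏ: k₁ = √(2·1·12.7) = 5.040, k₂ = √(2·1·0.4) = 0.8944.
Matching ψ and ψ′ at x = 0 gives r = (k₁ − k₂)/(k₁ + k₂), so R = r² = 0.4880 and T = 1 − R = 0.5120.

T = 0.512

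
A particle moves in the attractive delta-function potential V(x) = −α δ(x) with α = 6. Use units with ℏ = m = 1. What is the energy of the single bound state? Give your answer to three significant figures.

E = -18.0

For x ≠ 0 the bound state is ψ ∝ e^{−κ|x|}; integrating the TISE across the delta gives the cusp condition 2κ = 2mα/ℏ², so κ = 6.000.
Then E = −ℏ²κ²/(2m) = −mα²/(2ℏ²) = -18.00.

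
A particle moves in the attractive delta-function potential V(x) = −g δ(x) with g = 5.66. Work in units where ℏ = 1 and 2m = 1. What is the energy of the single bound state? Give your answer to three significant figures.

The bound state is ψ(x) = √κ e^{−κ|x|}. The derivative jump ψ'(0⁺) − ψ'(0⁻) = −(2mg/ℏ²)ψ(0) fixes κ = mg/ℏ² = 2.830.
Then E = −ℏ²κ²/(2m) = −mg²/(2ℏ²) = -8.009.

E = -8.01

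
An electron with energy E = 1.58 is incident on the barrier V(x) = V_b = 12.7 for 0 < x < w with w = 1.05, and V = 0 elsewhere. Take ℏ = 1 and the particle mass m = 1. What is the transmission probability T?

T = 0.0000871

Since E < V_b the interior solution is evanescent with decay constant κ = √(2m(V_b − E))/ℏ = 4.716.
κw = 4.952, sinh(κw) = 70.71.
Matching ψ, ψ′ at both faces gives T = [1 + V_b² sinh²(κw) / (4E(V_b − E))]⁻¹ = 1/11470 = 0.0000871.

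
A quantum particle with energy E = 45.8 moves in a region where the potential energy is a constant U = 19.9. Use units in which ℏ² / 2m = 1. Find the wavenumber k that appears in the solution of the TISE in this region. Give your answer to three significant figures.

k = 5.09

With E > U the solution is oscillatory, ψ ∝ e^{±ikx} with k = √(2m(E − U))/ℏ.
k = √(2 × 0.5 × 25.9) = 5.089.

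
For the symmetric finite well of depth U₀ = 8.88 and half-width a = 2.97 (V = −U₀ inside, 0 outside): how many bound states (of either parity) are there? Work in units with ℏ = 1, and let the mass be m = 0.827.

N = 8

The dimensionless depth is z₀ = a√(2mU₀)/ℏ = 2.97 × √(14.69) = 11.38.
A new bound state (alternating even/odd) appears each time z₀ passes a multiple of π/2, so N = ⌊2z₀/π⌋ + 1 = ⌊7.246⌋ + 1 = 8.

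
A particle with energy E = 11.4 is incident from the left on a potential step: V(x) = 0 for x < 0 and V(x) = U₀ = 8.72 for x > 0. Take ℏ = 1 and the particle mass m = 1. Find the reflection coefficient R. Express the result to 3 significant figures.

On each side the TISE gives plane waves with k = √(2m(E − V))/ℏ: k₁ = √(2·1·11.4) = 4.775, k₂ = √(2·1·2.68) = 2.315.
Matching ψ and ψ′ at x = 0 gives r = (k₁ − k₂)/(k₁ + k₂), so R = r² = 0.1204 and T = 1 − R = 0.8796.

R = 0.120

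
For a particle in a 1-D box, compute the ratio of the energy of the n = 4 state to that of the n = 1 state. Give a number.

E_n = n²π²ℏ²/(2mL²) so the ratio is n₂²/n₁² = 16/1 = 16.

16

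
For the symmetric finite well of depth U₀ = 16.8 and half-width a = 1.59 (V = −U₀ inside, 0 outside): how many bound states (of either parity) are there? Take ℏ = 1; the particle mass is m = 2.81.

Define the well-strength parameter z₀ = (a/ℏ)√(2mU₀) = 1.59 × √(2·2.81·16.8) = 15.45.
The even/odd transcendental equations gain one root per π/2 in z₀, giving N = 1 + ⌊2z₀/π⌋ = 1 + ⌊9.836⌋ = 10.

N = 10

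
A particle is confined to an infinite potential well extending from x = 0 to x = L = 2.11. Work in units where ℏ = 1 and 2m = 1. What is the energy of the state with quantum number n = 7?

The infinite-well eigenfunctions ψ_n = √(2/L) sin(nπx/L) vanish at both walls, giving E_n = n²π²ℏ²/(2mL²).
E_7 = 7² × π² / (2 × 0.5 × 2.11²) = 108.6.

E = 109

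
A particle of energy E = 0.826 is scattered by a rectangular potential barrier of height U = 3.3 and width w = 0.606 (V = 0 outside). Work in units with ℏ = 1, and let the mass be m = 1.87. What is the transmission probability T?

E < U: inside the barrier ψ ∝ e^{±κx} with κ = √(2m(U − E))/ℏ = 3.042.
κw = 1.843, sinh(κw) = 3.080.
The exact tunnelling result is T⁻¹ = 1 + U² sinh²(κw) / [4E(U − E)] = 13.64, so T = 0.0733.

T = 0.0733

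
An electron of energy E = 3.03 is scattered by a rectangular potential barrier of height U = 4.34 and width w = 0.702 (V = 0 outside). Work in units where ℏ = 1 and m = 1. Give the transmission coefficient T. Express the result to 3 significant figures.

T = 0.302

E < U: inside the barrier ψ ∝ e^{±κx} with κ = √(2m(U − E))/ℏ = 1.619.
κw = 1.136, sinh(κw) = 1.397.
Matching ψ, ψ′ at both faces gives T = [1 + U² sinh²(κw) / (4E(U − E))]⁻¹ = 1/3.316 = 0.302.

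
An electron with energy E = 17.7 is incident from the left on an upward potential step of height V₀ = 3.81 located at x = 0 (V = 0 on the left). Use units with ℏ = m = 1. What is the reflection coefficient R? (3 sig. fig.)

R = 0.00366

On each side the TISE gives plane waves with k = √(2m(E − V))/ℏ: k₁ = √(2·1·17.7) = 5.950, k₂ = √(2·1·13.89) = 5.271.
Continuity of ψ and ψ′ at the step yields the reflection amplitude r = (k₁ − k₂)/(k₁ + k₂) = 0.06052; thus R = |r|² = 0.003663, T = 0.9963.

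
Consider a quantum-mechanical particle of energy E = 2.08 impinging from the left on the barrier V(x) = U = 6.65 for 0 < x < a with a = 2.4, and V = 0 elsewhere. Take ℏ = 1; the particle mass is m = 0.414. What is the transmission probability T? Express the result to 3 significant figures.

Since E < U the interior solution is evanescent with decay constant κ = √(2m(U − E))/ℏ = 1.945.
κa = 4.669, sinh(κa) = 53.27.
Matching ψ, ψ′ at both faces gives T = [1 + U² sinh²(κa) / (4E(U − E))]⁻¹ = 1/3301 = 0.000303.

T = 0.000303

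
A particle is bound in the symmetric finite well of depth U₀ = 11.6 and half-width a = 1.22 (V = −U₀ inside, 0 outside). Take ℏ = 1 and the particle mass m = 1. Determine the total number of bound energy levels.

N = 4

The dimensionless depth is z₀ = a√(2mU₀)/ℏ = 1.22 × √(23.20) = 5.876.
The even/odd transcendental equations gain one root per π/2 in z₀, giving N = 1 + ⌊2z₀/π⌋ = 1 + ⌊3.741⌋ = 4.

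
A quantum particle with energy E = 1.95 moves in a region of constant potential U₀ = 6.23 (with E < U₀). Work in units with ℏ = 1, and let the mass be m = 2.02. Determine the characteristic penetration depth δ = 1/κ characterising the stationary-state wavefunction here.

Since E < U₀ the TISE in this region is ψ'' = κ²ψ with κ = √(2m(U₀ − E))/ℏ.
κ = √(2 × 2.02 × 4.28) = 4.158. The penetration depth is δ = 1/κ = 0.240.

δ = 0.240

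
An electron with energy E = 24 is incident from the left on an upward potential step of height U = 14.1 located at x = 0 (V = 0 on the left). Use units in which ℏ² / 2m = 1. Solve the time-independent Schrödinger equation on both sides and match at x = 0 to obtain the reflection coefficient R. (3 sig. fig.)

R = 0.0475

The wavenumbers are k₁ = √(2mE)/ℏ = 4.899 on the left and k₂ = √(2m(E − U))/ℏ = 3.146 on the right.
Matching ψ and ψ′ at x = 0 gives r = (k₁ − k₂)/(k₁ + k₂), so R = r² = 0.04745 and T = 1 − R = 0.9525.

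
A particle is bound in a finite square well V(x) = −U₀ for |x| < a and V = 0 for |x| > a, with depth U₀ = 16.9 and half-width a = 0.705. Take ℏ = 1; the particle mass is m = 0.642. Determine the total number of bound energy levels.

N = 3

The dimensionless depth is z₀ = a√(2mU₀)/ℏ = 0.705 × √(21.70) = 3.284.
A new bound state (alternating even/odd) appears each time z₀ passes a multiple of π/2, so N = ⌊2z₀/π⌋ + 1 = ⌊2.091⌋ + 1 = 3.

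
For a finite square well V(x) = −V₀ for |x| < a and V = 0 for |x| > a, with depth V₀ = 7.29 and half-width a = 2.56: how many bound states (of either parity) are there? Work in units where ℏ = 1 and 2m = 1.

Define the well-strength parameter z₀ = (a/ℏ)√(2mV₀) = 2.56 × √(2·0.5·7.29) = 6.912.
A new bound state (alternating even/odd) appears each time z₀ passes a multiple of π/2, so N = ⌊2z₀/π⌋ + 1 = ⌊4.400⌋ + 1 = 5.

N = 5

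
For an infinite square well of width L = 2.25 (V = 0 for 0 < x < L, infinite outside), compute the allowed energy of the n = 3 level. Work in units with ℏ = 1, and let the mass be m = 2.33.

Requiring ψ(0) = ψ(L) = 0 quantises k = nπ/L, hence E_n = ℏ²k²/2m = n²π²ℏ²/(2mL²).
E_3 = 3² × π² / (2 × 2.33 × 2.25²) = 3.765.

E = 3.77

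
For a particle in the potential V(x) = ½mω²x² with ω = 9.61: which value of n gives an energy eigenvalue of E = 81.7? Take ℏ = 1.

Invert E_n = (n + ½)ℏω: n = E/ℏω − ½ = 8.002, so n = 8.

n = 8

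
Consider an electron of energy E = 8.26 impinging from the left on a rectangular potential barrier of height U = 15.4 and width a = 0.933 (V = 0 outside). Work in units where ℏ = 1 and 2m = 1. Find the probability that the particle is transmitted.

T = 0.0268

E < U: inside the barrier ψ ∝ e^{±κx} with κ = √(2m(U − E))/ℏ = 2.672.
κa = 2.493, sinh(κa) = 6.008.
Matching ψ, ψ′ at both faces gives T = [1 + U² sinh²(κa) / (4E(U − E))]⁻¹ = 1/37.28 = 0.0268.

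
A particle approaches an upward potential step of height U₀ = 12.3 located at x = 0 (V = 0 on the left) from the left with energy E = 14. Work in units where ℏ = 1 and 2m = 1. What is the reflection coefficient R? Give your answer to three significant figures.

On each side the TISE gives plane waves with k = √(2m(E − V))/ℏ: k₁ = √(2·½·14) = 3.742, k₂ = √(2·½·1.7) = 1.304.
Matching ψ and ψ′ at x = 0 gives r = (k₁ − k₂)/(k₁ + k₂), so R = r² = 0.2335 and T = 1 − R = 0.7665.

R = 0.233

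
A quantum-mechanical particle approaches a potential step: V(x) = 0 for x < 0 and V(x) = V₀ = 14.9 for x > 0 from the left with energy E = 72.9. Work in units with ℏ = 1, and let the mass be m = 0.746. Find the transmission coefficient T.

T = 0.997

On each side the TISE gives plane waves with k = √(2m(E − V))/ℏ: k₁ = √(2·0.746·72.9) = 10.43, k₂ = √(2·0.746·58) = 9.302.
Continuity of ψ and ψ′ at the step yields the reflection amplitude r = (k₁ − k₂)/(k₁ + k₂) = 0.05710; thus R = |r|² = 0.003260, T = 0.9967.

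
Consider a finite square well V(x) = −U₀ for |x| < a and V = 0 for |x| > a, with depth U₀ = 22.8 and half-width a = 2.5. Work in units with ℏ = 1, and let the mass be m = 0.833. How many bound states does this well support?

N = 10

Define the well-strength parameter z₀ = (a/ℏ)√(2mU₀) = 2.5 × √(2·0.833·22.8) = 15.41.
A new bound state (alternating even/odd) appears each time z₀ passes a multiple of π/2, so N = ⌊2z₀/π⌋ + 1 = ⌊9.809⌋ + 1 = 10.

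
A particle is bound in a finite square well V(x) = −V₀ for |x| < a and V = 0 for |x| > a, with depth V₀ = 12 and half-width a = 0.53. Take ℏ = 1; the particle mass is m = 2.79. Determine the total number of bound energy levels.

N = 3

The dimensionless depth is z₀ = a√(2mV₀)/ℏ = 0.53 × √(66.96) = 4.337.
A new bound state (alternating even/odd) appears each time z₀ passes a multiple of π/2, so N = ⌊2z₀/π⌋ + 1 = ⌊2.761⌋ + 1 = 3.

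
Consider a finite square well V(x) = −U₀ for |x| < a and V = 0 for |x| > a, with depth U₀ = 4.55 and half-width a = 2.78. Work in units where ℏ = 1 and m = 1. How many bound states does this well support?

N = 6

Define the well-strength parameter z₀ = (a/ℏ)√(2mU₀) = 2.78 × √(2·1·4.55) = 8.386.
The even/odd transcendental equations gain one root per π/2 in z₀, giving N = 1 + ⌊2z₀/π⌋ = 1 + ⌊5.339⌋ = 6.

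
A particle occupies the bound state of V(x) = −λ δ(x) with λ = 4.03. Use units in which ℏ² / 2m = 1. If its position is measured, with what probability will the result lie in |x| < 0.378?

P = 0.782

The normalised bound state is ψ = √κ e^{−κ|x|} with κ = mλ/ℏ² = 2.015.
P(|x| < d) = ∫_{−d}^{d} κ e^{−2κ|x|} dx = 1 − e^{−2κd} = 1 − e^{−1.523} = 0.7820.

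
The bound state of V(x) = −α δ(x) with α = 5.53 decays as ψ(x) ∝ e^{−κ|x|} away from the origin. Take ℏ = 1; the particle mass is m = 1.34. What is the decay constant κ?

κ = 7.41

Integrating the TISE across x = 0 gives the cusp condition ψ'(0⁺) − ψ'(0⁻) = −(2mα/ℏ²)ψ(0).
With ψ ∝ e^{−κ|x|} this yields −2κ = −2mα/ℏ², so κ = mα/ℏ² = 7.410.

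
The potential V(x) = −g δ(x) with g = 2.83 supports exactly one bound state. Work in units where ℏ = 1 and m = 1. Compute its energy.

For x ≠ 0 the bound state is ψ ∝ e^{−κ|x|}; integrating the TISE across the delta gives the cusp condition 2κ = 2mg/ℏ², so κ = 2.830.
Then E = −ℏ²κ²/(2m) = −mg²/(2ℏ²) = -4.004.

E = -4.00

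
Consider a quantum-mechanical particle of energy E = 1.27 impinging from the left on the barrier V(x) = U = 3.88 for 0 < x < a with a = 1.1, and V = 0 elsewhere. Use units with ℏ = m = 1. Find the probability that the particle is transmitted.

T = 0.0229

E < U: inside the barrier ψ ∝ e^{±κx} with κ = √(2m(U − E))/ℏ = 2.285.
κa = 2.513, sinh(κa) = 6.132.
The exact tunnelling result is T⁻¹ = 1 + U² sinh²(κa) / [4E(U − E)] = 43.69, so T = 0.0229.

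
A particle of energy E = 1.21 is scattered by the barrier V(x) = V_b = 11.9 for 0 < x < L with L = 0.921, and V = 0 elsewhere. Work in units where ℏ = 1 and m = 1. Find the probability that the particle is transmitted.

T = 0.000292

Since E < V_b the interior solution is evanescent with decay constant κ = √(2m(V_b − E))/ℏ = 4.624.
κL = 4.259, sinh(κL) = 35.35.
Matching ψ, ψ′ at both faces gives T = [1 + V_b² sinh²(κL) / (4E(V_b − E))]⁻¹ = 1/3421 = 0.000292.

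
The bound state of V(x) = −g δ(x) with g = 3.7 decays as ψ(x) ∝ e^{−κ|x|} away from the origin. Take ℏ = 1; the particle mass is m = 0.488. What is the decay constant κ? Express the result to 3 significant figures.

κ = 1.81

Integrate −(ℏ²/2m)ψ'' − gδ(x)ψ = Eψ from −ε to +ε: the ψ'' term gives ψ'(0⁺) − ψ'(0⁻) and the δ term gives −(2mg/ℏ²)ψ(0).
With ψ ∝ e^{−κ|x|} this yields −2κ = −2mg/ℏ², so κ = mg/ℏ² = 1.806.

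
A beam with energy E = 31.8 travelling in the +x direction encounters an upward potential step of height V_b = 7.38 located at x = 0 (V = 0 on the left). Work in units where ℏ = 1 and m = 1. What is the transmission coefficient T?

The wavenumbers are k₁ = √(2mE)/ℏ = 7.975 on the left and k₂ = √(2m(E − V_b))/ℏ = 6.989 on the right.
Continuity of ψ and ψ′ at the step yields the reflection amplitude r = (k₁ − k₂)/(k₁ + k₂) = 0.06592; thus R = |r|² = 0.004345, T = 0.9957.

T = 0.996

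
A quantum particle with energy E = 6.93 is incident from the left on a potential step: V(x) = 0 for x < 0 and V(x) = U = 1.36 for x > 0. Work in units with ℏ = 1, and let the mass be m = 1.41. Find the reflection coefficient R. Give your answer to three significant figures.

R = 0.00298

The wavenumbers are k₁ = √(2mE)/ℏ = 4.421 on the left and k₂ = √(2m(E − U))/ℏ = 3.963 on the right.
Matching ψ and ψ′ at x = 0 gives r = (k₁ − k₂)/(k₁ + k₂), so R = r² = 0.002977 and T = 1 − R = 0.9970.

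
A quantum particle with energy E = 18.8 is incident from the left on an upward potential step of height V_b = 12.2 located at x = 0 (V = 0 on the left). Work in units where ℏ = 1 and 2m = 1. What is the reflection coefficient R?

The wavenumbers are k₁ = √(2mE)/ℏ = 4.336 on the left and k₂ = √(2m(E − V_b))/ℏ = 2.569 on the right.
Matching ψ and ψ′ at x = 0 gives r = (k₁ − k₂)/(k₁ + k₂), so R = r² = 0.06548 and T = 1 − R = 0.9345.

R = 0.0655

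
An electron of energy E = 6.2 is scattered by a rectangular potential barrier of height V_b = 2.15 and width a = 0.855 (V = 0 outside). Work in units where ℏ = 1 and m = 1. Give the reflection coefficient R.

Above the barrier the interior wavenumber is k₂ = √(2m(E − V_b))/ℏ = 2.846, giving phase k₂a = 2.433.
Matching at both interfaces gives T⁻¹ = 1 + V_b² sin²(k₂a) / [4E(E − V_b)] = 1.019, hence T = 0.981.
R = 1 − T = 0.0191.

R = 0.0191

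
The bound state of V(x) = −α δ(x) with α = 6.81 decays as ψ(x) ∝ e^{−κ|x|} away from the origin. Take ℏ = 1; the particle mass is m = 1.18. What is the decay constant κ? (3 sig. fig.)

κ = 8.04

Integrate −(ℏ²/2m)ψ'' − αδ(x)ψ = Eψ from −ε to +ε: the ψ'' term gives ψ'(0⁺) − ψ'(0⁻) and the δ term gives −(2mα/ℏ²)ψ(0).
With ψ ∝ e^{−κ|x|} this yields −2κ = −2mα/ℏ², so κ = mα/ℏ² = 8.036.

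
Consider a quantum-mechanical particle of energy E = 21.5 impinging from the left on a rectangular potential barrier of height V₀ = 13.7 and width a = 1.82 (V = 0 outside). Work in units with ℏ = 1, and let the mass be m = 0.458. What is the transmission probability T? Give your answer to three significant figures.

E > V₀: inside the barrier k₂ = √(2m(E − V₀))/ℏ = 2.673, k₂a = 4.865.
Matching at both interfaces gives T⁻¹ = 1 + V₀² sin²(k₂a) / [4E(E − V₀)] = 1.273, hence T = 0.785.

T = 0.785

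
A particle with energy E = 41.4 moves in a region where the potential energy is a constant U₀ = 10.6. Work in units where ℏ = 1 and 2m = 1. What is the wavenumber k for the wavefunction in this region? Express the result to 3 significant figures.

With E > U₀ the solution is oscillatory, ψ ∝ e^{±ikx} with k = √(2m(E − U₀))/ℏ.
k = √(2 × 0.5 × 30.8) = 5.550.

k = 5.55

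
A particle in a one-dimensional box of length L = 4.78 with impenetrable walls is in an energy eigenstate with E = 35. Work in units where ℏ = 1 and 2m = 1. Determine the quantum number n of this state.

n = 9

From E_n = n²π²ℏ²/(2mL²) invert to n = √(2mL²E)/(πℏ).
n = (4.78/π) × √(2 × 0.5 × 35) = 9.001 → n = 9.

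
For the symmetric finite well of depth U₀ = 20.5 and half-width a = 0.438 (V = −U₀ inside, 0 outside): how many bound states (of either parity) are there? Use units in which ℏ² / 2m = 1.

N = 2

The dimensionless depth is z₀ = a√(2mU₀)/ℏ = 0.438 × √(20.50) = 1.983.
A new bound state (alternating even/odd) appears each time z₀ passes a multiple of π/2, so N = ⌊2z₀/π⌋ + 1 = ⌊1.262⌋ + 1 = 2.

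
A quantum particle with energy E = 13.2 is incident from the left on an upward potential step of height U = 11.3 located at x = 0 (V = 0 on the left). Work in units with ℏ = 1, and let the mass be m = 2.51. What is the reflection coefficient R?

On each side the TISE gives plane waves with k = √(2m(E − V))/ℏ: k₁ = √(2·2.51·13.2) = 8.140, k₂ = √(2·2.51·1.9) = 3.088.
Matching ψ and ψ′ at x = 0 gives r = (k₁ − k₂)/(k₁ + k₂), so R = r² = 0.2024 and T = 1 − R = 0.7976.

R = 0.202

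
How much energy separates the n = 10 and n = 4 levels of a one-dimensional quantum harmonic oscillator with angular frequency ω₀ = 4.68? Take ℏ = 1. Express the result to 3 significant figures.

E_n = ℏω₀(n + ½), so ΔE = (10 − 4) ℏω₀ = 6 × 4.68 = 28.08.

ΔE = 28.1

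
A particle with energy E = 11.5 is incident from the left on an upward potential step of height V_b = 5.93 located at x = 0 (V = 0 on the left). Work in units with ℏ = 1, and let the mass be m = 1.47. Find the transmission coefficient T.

T = 0.968

The wavenumbers are k₁ = √(2mE)/ℏ = 5.815 on the left and k₂ = √(2m(E − V_b))/ℏ = 4.047 on the right.
Continuity of ψ and ψ′ at the step yields the reflection amplitude r = (k₁ − k₂)/(k₁ + k₂) = 0.1793; thus R = |r|² = 0.03214, T = 0.9679.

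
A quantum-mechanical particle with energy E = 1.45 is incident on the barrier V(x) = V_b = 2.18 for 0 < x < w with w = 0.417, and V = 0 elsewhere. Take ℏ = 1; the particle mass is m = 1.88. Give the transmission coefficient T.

T = 0.615

Since E < V_b the interior solution is evanescent with decay constant κ = √(2m(V_b − E))/ℏ = 1.657.
κw = 0.6909, sinh(κw) = 0.7471.
Matching ψ, ψ′ at both faces gives T = [1 + V_b² sinh²(κw) / (4E(V_b − E))]⁻¹ = 1/1.627 = 0.615.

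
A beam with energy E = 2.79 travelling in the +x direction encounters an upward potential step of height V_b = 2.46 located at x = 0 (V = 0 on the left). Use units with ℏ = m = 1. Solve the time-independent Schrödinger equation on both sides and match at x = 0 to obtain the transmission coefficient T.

T = 0.762

On each side the TISE gives plane waves with k = √(2m(E − V))/ℏ: k₁ = √(2·1·2.79) = 2.362, k₂ = √(2·1·0.33) = 0.8124.
Continuity of ψ and ψ′ at the step yields the reflection amplitude r = (k₁ − k₂)/(k₁ + k₂) = 0.4882; thus R = |r|² = 0.2383, T = 0.7617.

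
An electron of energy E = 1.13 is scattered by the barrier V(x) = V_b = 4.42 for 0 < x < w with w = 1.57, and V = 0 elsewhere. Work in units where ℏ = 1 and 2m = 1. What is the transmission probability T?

T = 0.0102

E < V_b: inside the barrier ψ ∝ e^{±κx} with κ = √(2m(V_b − E))/ℏ = 1.814.
κw = 2.848, sinh(κw) = 8.595.
Matching ψ, ψ′ at both faces gives T = [1 + V_b² sinh²(κw) / (4E(V_b − E))]⁻¹ = 1/98.06 = 0.0102.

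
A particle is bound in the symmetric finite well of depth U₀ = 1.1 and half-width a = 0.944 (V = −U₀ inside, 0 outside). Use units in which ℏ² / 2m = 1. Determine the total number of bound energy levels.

The dimensionless depth is z₀ = a√(2mU₀)/ℏ = 0.944 × √(1.100) = 0.9901.
The even/odd transcendental equations gain one root per π/2 in z₀, giving N = 1 + ⌊2z₀/π⌋ = 1 + ⌊0.6303⌋ = 1.

N = 1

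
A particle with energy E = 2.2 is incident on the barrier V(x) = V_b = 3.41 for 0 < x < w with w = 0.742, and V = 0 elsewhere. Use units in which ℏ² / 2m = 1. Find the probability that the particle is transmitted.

Since E < V_b the interior solution is evanescent with decay constant κ = √(2m(V_b − E))/ℏ = 1.100.
κw = 0.8162, sinh(κw) = 0.9099.
The exact tunnelling result is T⁻¹ = 1 + V_b² sinh²(κw) / [4E(V_b − E)] = 1.904, so T = 0.525.

T = 0.525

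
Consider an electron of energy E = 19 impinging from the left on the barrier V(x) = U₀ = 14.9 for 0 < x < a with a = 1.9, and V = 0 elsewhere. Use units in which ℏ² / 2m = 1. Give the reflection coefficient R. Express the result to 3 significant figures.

R = 0.231

E > U₀: inside the barrier k₂ = √(2m(E − U₀))/ℏ = 2.025, k₂a = 3.847.
Matching at both interfaces gives T⁻¹ = 1 + U₀² sin²(k₂a) / [4E(E − U₀)] = 1.300, hence T = 0.769.
R = 1 − T = 0.231.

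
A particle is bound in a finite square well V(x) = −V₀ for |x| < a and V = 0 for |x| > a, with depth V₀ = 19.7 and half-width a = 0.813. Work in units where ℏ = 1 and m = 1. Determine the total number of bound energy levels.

N = 4

Define the well-strength parameter z₀ = (a/ℏ)√(2mV₀) = 0.813 × √(2·1·19.7) = 5.103.
The even/odd transcendental equations gain one root per π/2 in z₀, giving N = 1 + ⌊2z₀/π⌋ = 1 + ⌊3.249⌋ = 4.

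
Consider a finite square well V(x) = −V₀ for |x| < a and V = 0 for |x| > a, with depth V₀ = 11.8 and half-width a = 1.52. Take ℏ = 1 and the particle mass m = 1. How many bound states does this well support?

Define the well-strength parameter z₀ = (a/ℏ)√(2mV₀) = 1.52 × √(2·1·11.8) = 7.384.
The even/odd transcendental equations gain one root per π/2 in z₀, giving N = 1 + ⌊2z₀/π⌋ = 1 + ⌊4.701⌋ = 5.

N = 5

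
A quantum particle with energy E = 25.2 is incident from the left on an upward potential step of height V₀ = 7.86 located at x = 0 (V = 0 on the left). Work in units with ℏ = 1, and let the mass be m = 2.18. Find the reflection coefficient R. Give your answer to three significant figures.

R = 0.00868

The wavenumbers are k₁ = √(2mE)/ℏ = 10.48 on the left and k₂ = √(2m(E − V₀))/ℏ = 8.695 on the right.
Continuity of ψ and ψ′ at the step yields the reflection amplitude r = (k₁ − k₂)/(k₁ + k₂) = 0.09319; thus R = |r|² = 0.008684, T = 0.9913.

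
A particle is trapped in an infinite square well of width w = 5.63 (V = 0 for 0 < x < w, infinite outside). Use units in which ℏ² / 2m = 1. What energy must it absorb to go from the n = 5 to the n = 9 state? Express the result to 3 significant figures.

ΔE = 17.4

E_n = n²π²ℏ²/(2mw²), so ΔE = (9² − 5²) π²ℏ²/(2mw²).
ΔE = 56 × π² / (2 × 0.5 × 5.63²) = 17.44.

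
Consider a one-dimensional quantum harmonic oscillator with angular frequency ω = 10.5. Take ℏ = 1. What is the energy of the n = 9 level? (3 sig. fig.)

E = 99.8

The oscillator eigenvalues are E_n = ℏω(n + ½), so E_9 = 10.5 × 9.5 = 99.75.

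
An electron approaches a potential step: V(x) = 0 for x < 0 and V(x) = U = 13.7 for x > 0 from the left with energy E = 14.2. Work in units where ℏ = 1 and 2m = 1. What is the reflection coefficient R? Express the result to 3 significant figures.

On each side the TISE gives plane waves with k = √(2m(E − V))/ℏ: k₁ = √(2·½·14.2) = 3.768, k₂ = √(2·½·0.5) = 0.7071.
Continuity of ψ and ψ′ at the step yields the reflection amplitude r = (k₁ − k₂)/(k₁ + k₂) = 0.6840; thus R = |r|² = 0.4679, T = 0.5321.

R = 0.468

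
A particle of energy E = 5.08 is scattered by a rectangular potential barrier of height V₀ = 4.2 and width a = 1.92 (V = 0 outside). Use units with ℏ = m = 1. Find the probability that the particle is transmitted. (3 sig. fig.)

Above the barrier the interior wavenumber is k₂ = √(2m(E − V₀))/ℏ = 1.327, giving phase k₂a = 2.547.
Matching at both interfaces gives T⁻¹ = 1 + V₀² sin²(k₂a) / [4E(E − V₀)] = 1.309, hence T = 0.764.

T = 0.764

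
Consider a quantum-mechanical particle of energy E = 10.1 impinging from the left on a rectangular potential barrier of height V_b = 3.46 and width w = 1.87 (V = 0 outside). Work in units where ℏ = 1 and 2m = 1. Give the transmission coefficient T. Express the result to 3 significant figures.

T = 0.958

E > V_b: inside the barrier k₂ = √(2m(E − V_b))/ℏ = 2.577, k₂w = 4.819.
T = [1 + V_b² sin²(k₂w) / (4E(E − V_b))]⁻¹ = 1/1.044 = 0.958.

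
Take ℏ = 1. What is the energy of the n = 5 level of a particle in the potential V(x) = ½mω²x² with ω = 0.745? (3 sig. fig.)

The oscillator eigenvalues are E_n = ℏω(n + ½), so E_5 = 0.745 × 5.5 = 4.098.

E = 4.10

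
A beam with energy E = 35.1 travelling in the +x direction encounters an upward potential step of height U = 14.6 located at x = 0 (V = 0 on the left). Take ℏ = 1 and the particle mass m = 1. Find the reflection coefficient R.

The wavenumbers are k₁ = √(2mE)/ℏ = 8.379 on the left and k₂ = √(2m(E − U))/ℏ = 6.403 on the right.
Continuity of ψ and ψ′ at the step yields the reflection amplitude r = (k₁ − k₂)/(k₁ + k₂) = 0.1336; thus R = |r|² = 0.01786, T = 0.9821.

R = 0.0179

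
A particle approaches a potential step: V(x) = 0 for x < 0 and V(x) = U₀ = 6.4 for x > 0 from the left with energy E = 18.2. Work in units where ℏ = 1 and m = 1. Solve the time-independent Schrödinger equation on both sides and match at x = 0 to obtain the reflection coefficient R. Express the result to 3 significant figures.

The wavenumbers are k₁ = √(2mE)/ℏ = 6.033 on the left and k₂ = √(2m(E − U₀))/ℏ = 4.858 on the right.
Matching ψ and ψ′ at x = 0 gives r = (k₁ − k₂)/(k₁ + k₂), so R = r² = 0.01164 and T = 1 − R = 0.9884.

R = 0.0116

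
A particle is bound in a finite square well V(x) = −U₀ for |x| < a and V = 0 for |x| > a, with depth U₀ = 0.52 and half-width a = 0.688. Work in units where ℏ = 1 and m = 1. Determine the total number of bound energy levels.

N = 1

The dimensionless depth is z₀ = a√(2mU₀)/ℏ = 0.688 × √(1.040) = 0.7016.
The even/odd transcendental equations gain one root per π/2 in z₀, giving N = 1 + ⌊2z₀/π⌋ = 1 + ⌊0.4467⌋ = 1.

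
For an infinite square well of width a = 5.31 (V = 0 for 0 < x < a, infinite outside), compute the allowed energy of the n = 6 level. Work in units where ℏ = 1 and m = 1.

Requiring ψ(0) = ψ(a) = 0 quantises k = nπ/a, hence E_n = ℏ²k²/2m = n²π²ℏ²/(2ma²).
E_6 = 6² × π² / (2 × 1 × 5.31²) = 6.301.

E = 6.30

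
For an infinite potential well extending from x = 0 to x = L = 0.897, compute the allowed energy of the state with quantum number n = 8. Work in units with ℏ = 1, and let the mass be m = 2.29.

E = 171

Requiring ψ(0) = ψ(L) = 0 quantises k = nπ/L, hence E_n = ℏ²k²/2m = n²π²ℏ²/(2mL²).
E_8 = 8² × π² / (2 × 2.29 × 0.897²) = 171.4.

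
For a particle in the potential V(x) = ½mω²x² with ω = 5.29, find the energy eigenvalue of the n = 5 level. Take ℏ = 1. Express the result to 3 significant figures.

The oscillator eigenvalues are E_n = ℏω(n + ½), so E_5 = 5.29 × 5.5 = 29.10.

E = 29.1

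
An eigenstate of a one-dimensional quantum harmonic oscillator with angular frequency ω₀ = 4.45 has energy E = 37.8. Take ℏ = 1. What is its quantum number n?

n = 8

E_n = ℏω₀(n + ½) ⇒ n = E/(ℏω₀) − ½ = 37.8/4.45 − 0.5 = 7.994 → n = 8.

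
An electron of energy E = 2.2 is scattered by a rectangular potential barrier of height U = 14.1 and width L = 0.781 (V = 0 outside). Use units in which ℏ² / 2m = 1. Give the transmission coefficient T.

E < U: inside the barrier ψ ∝ e^{±κx} with κ = √(2m(U − E))/ℏ = 3.450.
κL = 2.694, sinh(κL) = 7.363.
The exact tunnelling result is T⁻¹ = 1 + U² sinh²(κL) / [4E(U − E)] = 103.9, so T = 0.00962.

T = 0.00962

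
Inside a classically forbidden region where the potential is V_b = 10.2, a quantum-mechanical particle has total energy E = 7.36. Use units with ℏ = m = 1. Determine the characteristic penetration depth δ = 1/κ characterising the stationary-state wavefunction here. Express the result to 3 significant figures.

Since E < V_b the TISE in this region is ψ'' = κ²ψ with κ = √(2m(V_b − E))/ℏ.
κ = √(2 × 1 × 2.84) = 2.383. The penetration depth is δ = 1/κ = 0.420.

δ = 0.420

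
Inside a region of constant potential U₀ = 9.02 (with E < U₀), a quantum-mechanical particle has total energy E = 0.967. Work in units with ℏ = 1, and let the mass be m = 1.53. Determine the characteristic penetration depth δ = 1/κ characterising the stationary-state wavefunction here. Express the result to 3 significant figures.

δ = 0.201

Since E < U₀ the TISE in this region is ψ'' = κ²ψ with κ = √(2m(U₀ − E))/ℏ.
κ = √(2 × 1.53 × 8.053) = 4.964. The penetration depth is δ = 1/κ = 0.201.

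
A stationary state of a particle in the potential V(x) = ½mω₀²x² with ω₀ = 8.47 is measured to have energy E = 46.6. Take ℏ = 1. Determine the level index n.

E_n = ℏω₀(n + ½) ⇒ n = E/(ℏω₀) − ½ = 46.6/8.47 − 0.5 = 5.002 → n = 5.

n = 5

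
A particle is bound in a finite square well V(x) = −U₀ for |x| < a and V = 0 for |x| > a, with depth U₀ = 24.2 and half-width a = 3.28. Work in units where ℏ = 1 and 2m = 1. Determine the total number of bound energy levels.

Define the well-strength parameter z₀ = (a/ℏ)√(2mU₀) = 3.28 × √(2·0.5·24.2) = 16.14.
The even/odd transcendental equations gain one root per π/2 in z₀, giving N = 1 + ⌊2z₀/π⌋ = 1 + ⌊10.27⌋ = 11.

N = 11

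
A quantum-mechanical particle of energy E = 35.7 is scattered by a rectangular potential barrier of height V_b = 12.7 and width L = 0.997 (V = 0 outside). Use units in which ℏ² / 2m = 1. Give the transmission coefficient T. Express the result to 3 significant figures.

T = 0.953

E > V_b: inside the barrier k₂ = √(2m(E − V_b))/ℏ = 4.796, k₂L = 4.781.
T = [1 + V_b² sin²(k₂L) / (4E(E − V_b))]⁻¹ = 1/1.049 = 0.953.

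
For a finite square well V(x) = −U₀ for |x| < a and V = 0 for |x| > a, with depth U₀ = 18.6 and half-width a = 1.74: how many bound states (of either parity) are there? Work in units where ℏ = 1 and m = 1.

N = 7

Define the well-strength parameter z₀ = (a/ℏ)√(2mU₀) = 1.74 × √(2·1·18.6) = 10.61.
A new bound state (alternating even/odd) appears each time z₀ passes a multiple of π/2, so N = ⌊2z₀/π⌋ + 1 = ⌊6.756⌋ + 1 = 7.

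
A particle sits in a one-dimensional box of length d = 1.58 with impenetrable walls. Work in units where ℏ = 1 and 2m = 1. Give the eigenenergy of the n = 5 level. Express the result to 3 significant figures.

The infinite-well eigenfunctions ψ_n = √(2/d) sin(nπx/d) vanish at both walls, giving E_n = n²π²ℏ²/(2md²).
E_5 = 5² × π² / (2 × 0.5 × 1.58²) = 98.84.

E = 98.8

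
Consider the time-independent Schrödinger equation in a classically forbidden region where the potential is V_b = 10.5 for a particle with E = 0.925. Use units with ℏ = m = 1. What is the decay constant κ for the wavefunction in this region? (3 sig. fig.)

Since E < V_b the TISE in this region is ψ'' = κ²ψ with κ = √(2m(V_b − E))/ℏ.
κ = √(2 × 1 × 9.575) = 4.376.

κ = 4.38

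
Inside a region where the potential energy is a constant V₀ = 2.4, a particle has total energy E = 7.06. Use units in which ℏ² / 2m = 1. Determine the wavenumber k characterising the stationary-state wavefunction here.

With E > V₀ the solution is oscillatory, ψ ∝ e^{±ikx} with k = √(2m(E − V₀))/ℏ.
k = √(2 × 0.5 × 4.66) = 2.159.

k = 2.16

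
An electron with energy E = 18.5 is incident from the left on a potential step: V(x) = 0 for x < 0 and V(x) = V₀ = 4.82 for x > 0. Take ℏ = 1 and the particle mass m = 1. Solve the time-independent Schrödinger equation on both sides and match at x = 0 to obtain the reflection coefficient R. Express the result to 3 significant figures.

On each side the TISE gives plane waves with k = √(2m(E − V))/ℏ: k₁ = √(2·1·18.5) = 6.083, k₂ = √(2·1·13.68) = 5.231.
Continuity of ψ and ψ′ at the step yields the reflection amplitude r = (k₁ − k₂)/(k₁ + k₂) = 0.07532; thus R = |r|² = 0.005673, T = 0.9943.

R = 0.00567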